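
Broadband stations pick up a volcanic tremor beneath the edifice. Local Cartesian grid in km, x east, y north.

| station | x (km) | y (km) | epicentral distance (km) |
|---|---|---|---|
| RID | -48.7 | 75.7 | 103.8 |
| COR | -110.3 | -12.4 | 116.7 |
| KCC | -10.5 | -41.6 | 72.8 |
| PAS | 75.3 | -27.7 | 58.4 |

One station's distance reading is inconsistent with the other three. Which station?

COR

Solve using three stations at a time. Using RID, KCC, PAS (subtract circle equations pairwise → linear system) gives (x, y) ≈ (35.4, 14.9).
Distances from that point to each station vs reported:
  RID: calculated 103.8 vs reported 103.8 → residual 0.0 km
  COR: calculated 148.2 vs reported 116.7 → residual 31.5 km
  KCC: calculated 72.8 vs reported 72.8 → residual 0.0 km
  PAS: calculated 58.4 vs reported 58.4 → residual 0.0 km
RID, KCC, PAS are mutually consistent (residuals ≈ 0); COR is off by 31.5 km.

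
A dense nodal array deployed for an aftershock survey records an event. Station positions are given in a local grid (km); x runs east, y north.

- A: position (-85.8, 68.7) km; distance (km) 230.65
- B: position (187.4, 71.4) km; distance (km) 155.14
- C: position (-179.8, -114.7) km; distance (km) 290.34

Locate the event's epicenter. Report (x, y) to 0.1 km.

105.4 km east, -60.3 km north

Circle about each station: (x + 85.8)² + (y − 68.7)² = 230.65²; (x − 187.4)² + (y − 71.4)² = 155.14²; (x + 179.8)² + (y + 114.7)² = 290.34².
Subtracting pairs of circle equations eliminates x²+y² and gives linear equations (the radical axes):
546.4 x + 5.4 y = 57266.39
-188.0 x − 366.8 y = 2304.91
Solving the 2×2 system: x ≈ 105.4, y ≈ -60.3 km.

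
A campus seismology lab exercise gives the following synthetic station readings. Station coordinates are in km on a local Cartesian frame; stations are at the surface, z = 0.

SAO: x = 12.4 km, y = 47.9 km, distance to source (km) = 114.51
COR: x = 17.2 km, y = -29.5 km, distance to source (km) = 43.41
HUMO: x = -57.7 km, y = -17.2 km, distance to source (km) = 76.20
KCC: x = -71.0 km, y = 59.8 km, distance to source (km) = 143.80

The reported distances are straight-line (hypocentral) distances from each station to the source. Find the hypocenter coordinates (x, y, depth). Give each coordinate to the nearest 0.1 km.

x ≈ -0.8 km, y ≈ -64.3 km, depth ≈ 18.7 km

Each station gives a sphere (x−x_i)² + (y−y_i)² + z² = d_i² (stations at z=0).
Subtracting the SAO sphere from COR and HUMO: z² cancels, leaving linear equations in x and y:
9.6 x − 154.8 y = 9946.03
-140.2 x − 130.2 y = 8483.06
Solving: x ≈ -0.793, y ≈ -64.300 km (keep extra digits for the depth step; rounded: -0.8, -64.3).
Then from the SAO sphere: z² = 114.51² − (x − 12.4)² − (y − 47.9)² with x = -0.793, y = -64.300, so z ≈ 18.699 ≈ 18.7 km.
Check against KCC (with the unrounded solution): distance 143.80 ≈ 143.80 km. ✓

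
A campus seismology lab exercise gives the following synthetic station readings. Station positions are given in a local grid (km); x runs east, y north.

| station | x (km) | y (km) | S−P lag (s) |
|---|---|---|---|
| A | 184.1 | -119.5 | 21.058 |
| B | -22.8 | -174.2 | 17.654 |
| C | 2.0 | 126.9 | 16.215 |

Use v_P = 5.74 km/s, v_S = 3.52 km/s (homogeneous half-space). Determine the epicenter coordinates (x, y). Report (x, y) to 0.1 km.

(20.6, -19.5)

Distance from S−P lag: d = Δt · v_P v_S / (v_P − v_S) = Δt · (5.74·3.52)/(5.74−3.52) ≈ 9.1013·Δt.
So d_A = 191.65, d_B = 160.67, d_C = 147.58 km.
Circle about each station: (x − 184.1)² + (y + 119.5)² = 191.65²; (x + 22.8)² + (y + 174.2)² = 160.67²; (x − 2.0)² + (y − 126.9)² = 147.58².
Subtracting the A equation from the B and C equations removes the quadratic terms:
-413.8 x − 109.4 y = -6392.71
-364.2 x + 492.8 y = -17115.58
Solving the 2×2 system: x ≈ 20.6, y ≈ -19.5 km.
Check against A (with the unrounded x, y): √((x − 184.1)²+(y + 119.5)²) = 191.65 ≈ 191.65 km. ✓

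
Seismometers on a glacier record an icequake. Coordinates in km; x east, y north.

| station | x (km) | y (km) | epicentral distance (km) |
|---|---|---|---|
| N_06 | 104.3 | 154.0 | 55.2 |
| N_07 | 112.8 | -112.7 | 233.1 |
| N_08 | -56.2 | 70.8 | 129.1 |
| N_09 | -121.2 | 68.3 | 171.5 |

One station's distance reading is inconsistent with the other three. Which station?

Solve using three stations at a time. Using N_06, N_07, N_08 (subtract circle equations pairwise → linear system) gives (x, y) ≈ (64.9, 115.4).
Distances from that point to each station vs reported:
  N_06: calculated 55.1 vs reported 55.2 → residual 0.1 km
  N_07: calculated 233.1 vs reported 233.1 → residual 0.0 km
  N_08: calculated 129.1 vs reported 129.1 → residual 0.0 km
  N_09: calculated 192.0 vs reported 171.5 → residual 20.5 km
N_06, N_07, N_08 are mutually consistent (residuals ≈ 0); N_09 is off by 20.5 km.

N_09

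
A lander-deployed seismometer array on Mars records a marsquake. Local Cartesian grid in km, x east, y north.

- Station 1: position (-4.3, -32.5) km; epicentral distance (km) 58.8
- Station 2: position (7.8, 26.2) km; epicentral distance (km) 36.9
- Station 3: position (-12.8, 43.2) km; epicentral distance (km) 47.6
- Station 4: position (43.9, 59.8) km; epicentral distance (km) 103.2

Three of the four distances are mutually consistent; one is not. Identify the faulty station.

Solve using three stations at a time. Using Station 1, Station 3, Station 4 (subtract circle equations pairwise → linear system) gives (x, y) ≈ (-46.0, 9.0).
Distances from that point to each station vs reported:
  Station 1: calculated 58.8 vs reported 58.8 → residual 0.0 km
  Station 2: calculated 56.4 vs reported 36.9 → residual 19.5 km
  Station 3: calculated 47.6 vs reported 47.6 → residual 0.0 km
  Station 4: calculated 103.2 vs reported 103.2 → residual 0.0 km
Station 1, Station 3, Station 4 are mutually consistent (residuals ≈ 0); Station 2 is off by 19.5 km.

Station 2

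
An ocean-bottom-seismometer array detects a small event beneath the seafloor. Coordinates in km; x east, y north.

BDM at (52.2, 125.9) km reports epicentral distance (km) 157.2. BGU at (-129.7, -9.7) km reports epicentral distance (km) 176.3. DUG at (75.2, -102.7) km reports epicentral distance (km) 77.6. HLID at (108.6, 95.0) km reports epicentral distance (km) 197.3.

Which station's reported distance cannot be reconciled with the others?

Solve using three stations at a time. Using BDM, BGU, DUG (subtract circle equations pairwise → linear system) gives (x, y) ≈ (45.3, -31.1).
Distances from that point to each station vs reported:
  BDM: calculated 157.2 vs reported 157.2 → residual 0.0 km
  BGU: calculated 176.3 vs reported 176.3 → residual 0.0 km
  DUG: calculated 77.6 vs reported 77.6 → residual 0.0 km
  HLID: calculated 141.1 vs reported 197.3 → residual 56.2 km
BDM, BGU, DUG are mutually consistent (residuals ≈ 0); HLID is off by 56.2 km.

HLID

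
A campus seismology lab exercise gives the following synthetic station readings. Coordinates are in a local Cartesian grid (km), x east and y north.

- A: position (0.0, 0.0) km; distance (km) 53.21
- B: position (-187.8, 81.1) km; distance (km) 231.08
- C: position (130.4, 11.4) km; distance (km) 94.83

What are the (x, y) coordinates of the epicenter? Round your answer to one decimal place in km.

38.9 km east, 36.3 km north

Circle about each station: x² + y² = 53.21²; (x + 187.8)² + (y − 81.1)² = 231.08²; (x − 130.4)² + (y − 11.4)² = 94.83².
Subtracting pairs of circle equations eliminates x²+y² and gives linear equations (the radical axes):
-375.6 x + 162.2 y = -8720.61
260.8 x + 22.8 y = 10972.70
Solving the 2×2 system: x ≈ 38.9, y ≈ 36.3 km.
Check against A (with the unrounded x, y): √(x²+y²) = 53.21 ≈ 53.21 km. ✓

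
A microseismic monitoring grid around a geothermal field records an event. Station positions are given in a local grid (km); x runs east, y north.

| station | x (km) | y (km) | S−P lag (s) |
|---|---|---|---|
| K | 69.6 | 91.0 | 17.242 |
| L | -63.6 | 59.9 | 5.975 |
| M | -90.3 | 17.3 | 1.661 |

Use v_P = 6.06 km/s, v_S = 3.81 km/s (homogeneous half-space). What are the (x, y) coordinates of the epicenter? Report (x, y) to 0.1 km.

Distance from S−P lag: d = Δt · v_P v_S / (v_P − v_S) = Δt · (6.06·3.81)/(6.06−3.81) ≈ 10.2616·Δt.
So d_K = 176.93, d_L = 61.31, d_M = 17.04 km.
Circle about each station: (x − 69.6)² + (y − 91.0)² = 176.93²; (x + 63.6)² + (y − 59.9)² = 61.31²; (x + 90.3)² + (y − 17.3)² = 17.04².
Subtracting the K equation from the L and M equations removes the quadratic terms:
-266.4 x − 62.2 y = 22053.12
-319.8 x − 147.4 y = 26342.08
Solving the 2×2 system: x ≈ -83.2, y ≈ 1.8 km.

x ≈ -83.2 km, y ≈ 1.8 km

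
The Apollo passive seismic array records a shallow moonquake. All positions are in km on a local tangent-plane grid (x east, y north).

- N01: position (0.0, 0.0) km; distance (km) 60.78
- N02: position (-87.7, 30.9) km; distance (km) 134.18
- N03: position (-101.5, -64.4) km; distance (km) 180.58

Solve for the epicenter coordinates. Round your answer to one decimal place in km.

(46.2, 39.5)

Circle about each station: x² + y² = 60.78²; (x + 87.7)² + (y − 30.9)² = 134.18²; (x + 101.5)² + (y + 64.4)² = 180.58².
Subtracting the N01 equation from the N02 and N03 equations removes the quadratic terms:
-175.4 x + 61.8 y = -5663.96
-203.0 x − 128.8 y = -14465.32
Solving the 2×2 system: x ≈ 46.2, y ≈ 39.5 km.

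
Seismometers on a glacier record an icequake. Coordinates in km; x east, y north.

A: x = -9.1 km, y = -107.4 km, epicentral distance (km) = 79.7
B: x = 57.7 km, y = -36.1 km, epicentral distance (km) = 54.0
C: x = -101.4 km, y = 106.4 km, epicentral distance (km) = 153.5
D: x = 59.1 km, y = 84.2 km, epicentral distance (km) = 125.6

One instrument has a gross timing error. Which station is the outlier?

Solve using three stations at a time. Using A, B, D (subtract circle equations pairwise → linear system) gives (x, y) ≈ (4.1, -28.8).
Distances from that point to each station vs reported:
  A: calculated 79.7 vs reported 79.7 → residual 0.0 km
  B: calculated 54.1 vs reported 54.0 → residual 0.1 km
  C: calculated 171.5 vs reported 153.5 → residual 18.0 km
  D: calculated 125.6 vs reported 125.6 → residual 0.0 km
A, B, D are mutually consistent (residuals ≈ 0); C is off by 18.0 km.

C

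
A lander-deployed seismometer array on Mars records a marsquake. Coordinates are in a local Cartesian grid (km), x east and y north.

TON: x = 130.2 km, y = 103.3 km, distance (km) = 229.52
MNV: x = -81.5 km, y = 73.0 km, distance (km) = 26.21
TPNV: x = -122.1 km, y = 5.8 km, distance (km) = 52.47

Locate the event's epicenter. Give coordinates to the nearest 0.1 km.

x ≈ -92.9 km, y ≈ 49.4 km

Circle about each station: (x − 130.2)² + (y − 103.3)² = 229.52²; (x + 81.5)² + (y − 73.0)² = 26.21²; (x + 122.1)² + (y − 5.8)² = 52.47².
Subtracting the TON equation from the MNV and TPNV equations removes the quadratic terms:
-423.4 x − 60.6 y = 36340.79
-504.6 x − 195.0 y = 37245.45
Solving the 2×2 system: x ≈ -92.9, y ≈ 49.4 km.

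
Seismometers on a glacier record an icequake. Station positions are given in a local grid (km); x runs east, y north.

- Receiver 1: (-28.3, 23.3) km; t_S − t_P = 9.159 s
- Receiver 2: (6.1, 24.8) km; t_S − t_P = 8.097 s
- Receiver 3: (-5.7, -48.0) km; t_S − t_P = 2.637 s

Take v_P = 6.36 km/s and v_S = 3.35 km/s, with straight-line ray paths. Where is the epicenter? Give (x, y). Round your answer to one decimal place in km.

Distance from S−P lag: d = Δt · v_P v_S / (v_P − v_S) = Δt · (6.36·3.35)/(6.36−3.35) ≈ 7.0784·Δt.
So d_Receiver 1 = 64.83, d_Receiver 2 = 57.31, d_Receiver 3 = 18.67 km.
Circle about each station: (x + 28.3)² + (y − 23.3)² = 64.83²; (x − 6.1)² + (y − 24.8)² = 57.31²; (x + 5.7)² + (y + 48.0)² = 18.67².
Subtracting the Receiver 1 equation from the Receiver 2 and Receiver 3 equations removes the quadratic terms:
68.8 x + 3.0 y = 226.96
45.2 x − 142.6 y = 4847.07
Solving the 2×2 system: x ≈ 4.7, y ≈ -32.5 km.

(4.7, -32.5)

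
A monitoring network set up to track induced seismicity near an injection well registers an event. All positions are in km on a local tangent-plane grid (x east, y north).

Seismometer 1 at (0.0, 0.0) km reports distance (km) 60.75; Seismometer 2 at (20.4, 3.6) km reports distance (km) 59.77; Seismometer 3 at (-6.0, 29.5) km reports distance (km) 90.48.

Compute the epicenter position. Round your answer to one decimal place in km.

(23.3, -56.1)

Circle about each station: x² + y² = 60.75²; (x − 20.4)² + (y − 3.6)² = 59.77²; (x + 6.0)² + (y − 29.5)² = 90.48².
Subtracting the Seismometer 1 equation from the Seismometer 2 and Seismometer 3 equations removes the quadratic terms:
40.8 x + 7.2 y = 547.23
-12.0 x + 59.0 y = -3589.82
Solving the 2×2 system: x ≈ 23.3, y ≈ -56.1 km.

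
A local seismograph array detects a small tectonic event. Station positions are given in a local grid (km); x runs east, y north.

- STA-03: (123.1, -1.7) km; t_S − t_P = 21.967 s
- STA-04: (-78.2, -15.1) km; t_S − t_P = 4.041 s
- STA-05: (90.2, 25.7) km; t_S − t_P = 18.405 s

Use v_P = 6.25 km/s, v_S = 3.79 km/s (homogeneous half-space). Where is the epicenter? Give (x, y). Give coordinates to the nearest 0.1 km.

Distance from S−P lag: d = Δt · v_P v_S / (v_P − v_S) = Δt · (6.25·3.79)/(6.25−3.79) ≈ 9.6291·Δt.
So d_STA-03 = 211.52, d_STA-04 = 38.91, d_STA-05 = 177.22 km.
Circle about each station: (x − 123.1)² + (y + 1.7)² = 211.52²; (x + 78.2)² + (y + 15.1)² = 38.91²; (x − 90.2)² + (y − 25.7)² = 177.22².
Subtracting the STA-03 equation from the STA-04 and STA-05 equations removes the quadratic terms:
-402.6 x − 26.8 y = 34413.47
-65.8 x + 54.8 y = 6973.81
Solving the 2×2 system: x ≈ -87.0, y ≈ 22.8 km.

x ≈ -87.0 km, y ≈ 22.8 km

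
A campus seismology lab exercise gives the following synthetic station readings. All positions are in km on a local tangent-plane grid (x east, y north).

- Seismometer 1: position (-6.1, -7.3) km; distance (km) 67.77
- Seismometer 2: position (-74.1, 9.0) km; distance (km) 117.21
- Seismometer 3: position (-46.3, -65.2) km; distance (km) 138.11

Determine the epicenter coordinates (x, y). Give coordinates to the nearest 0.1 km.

Circle about each station: (x + 6.1)² + (y + 7.3)² = 67.77²; (x + 74.1)² + (y − 9.0)² = 117.21²; (x + 46.3)² + (y + 65.2)² = 138.11².
Subtracting pairs of circle equations eliminates x²+y² and gives linear equations (the radical axes):
-136.0 x + 32.6 y = -3664.10
-80.4 x − 115.8 y = -8177.37
Solving the 2×2 system: x ≈ 37.6, y ≈ 44.5 km.

(37.6, 44.5)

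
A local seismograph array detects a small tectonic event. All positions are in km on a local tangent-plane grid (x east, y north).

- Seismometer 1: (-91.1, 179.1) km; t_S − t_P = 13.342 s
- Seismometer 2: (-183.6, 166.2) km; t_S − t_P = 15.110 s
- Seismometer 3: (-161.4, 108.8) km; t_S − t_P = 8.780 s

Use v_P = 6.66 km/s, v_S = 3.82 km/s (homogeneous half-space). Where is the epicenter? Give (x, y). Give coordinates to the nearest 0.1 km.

-99.8 km east, 59.9 km north

Distance from S−P lag: d = Δt · v_P v_S / (v_P − v_S) = Δt · (6.66·3.82)/(6.66−3.82) ≈ 8.9582·Δt.
So d_Seismometer 1 = 119.52, d_Seismometer 2 = 135.36, d_Seismometer 3 = 78.65 km.
Circle about each station: (x + 91.1)² + (y − 179.1)² = 119.52²; (x + 183.6)² + (y − 166.2)² = 135.36²; (x + 161.4)² + (y − 108.8)² = 78.65².
Subtracting the Seismometer 1 equation from the Seismometer 2 and Seismometer 3 equations removes the quadratic terms:
-185.0 x − 25.8 y = 16918.08
-140.6 x − 140.6 y = 5610.59
Solving the 2×2 system: x ≈ -99.8, y ≈ 59.9 km.
Check against Seismometer 1 (with the unrounded x, y): √((x + 91.1)²+(y − 179.1)²) = 119.52 ≈ 119.52 km. ✓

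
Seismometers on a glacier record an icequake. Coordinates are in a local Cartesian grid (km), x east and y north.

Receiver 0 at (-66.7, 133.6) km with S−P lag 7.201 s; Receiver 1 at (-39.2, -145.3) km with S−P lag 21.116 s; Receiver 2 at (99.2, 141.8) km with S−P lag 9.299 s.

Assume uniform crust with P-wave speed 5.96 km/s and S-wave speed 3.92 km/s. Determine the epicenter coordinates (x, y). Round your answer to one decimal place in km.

(4.8, 92.5)

Distance from S−P lag: d = Δt · v_P v_S / (v_P − v_S) = Δt · (5.96·3.92)/(5.96−3.92) ≈ 11.4525·Δt.
So d_Receiver 0 = 82.47, d_Receiver 1 = 241.83, d_Receiver 2 = 106.50 km.
Circle about each station: (x + 66.7)² + (y − 133.6)² = 82.47²; (x + 39.2)² + (y + 145.3)² = 241.83²; (x − 99.2)² + (y − 141.8)² = 106.50².
Subtracting pairs of circle equations eliminates x²+y² and gives linear equations (the radical axes):
55.0 x − 557.8 y = -51329.57
331.8 x + 16.4 y = 3109.08
Solving the 2×2 system: x ≈ 4.8, y ≈ 92.5 km.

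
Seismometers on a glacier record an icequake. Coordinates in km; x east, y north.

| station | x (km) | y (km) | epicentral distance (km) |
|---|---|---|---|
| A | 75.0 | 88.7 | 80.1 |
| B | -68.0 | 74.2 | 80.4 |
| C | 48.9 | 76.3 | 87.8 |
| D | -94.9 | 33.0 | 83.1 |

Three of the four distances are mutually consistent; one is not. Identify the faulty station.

Solve using three stations at a time. Using B, C, D (subtract circle equations pairwise → linear system) gives (x, y) ≈ (-13.8, 14.8).
Distances from that point to each station vs reported:
  A: calculated 115.5 vs reported 80.1 → residual 35.4 km
  B: calculated 80.4 vs reported 80.4 → residual 0.0 km
  C: calculated 87.8 vs reported 87.8 → residual 0.0 km
  D: calculated 83.1 vs reported 83.1 → residual 0.0 km
B, C, D are mutually consistent (residuals ≈ 0); A is off by 35.4 km.

A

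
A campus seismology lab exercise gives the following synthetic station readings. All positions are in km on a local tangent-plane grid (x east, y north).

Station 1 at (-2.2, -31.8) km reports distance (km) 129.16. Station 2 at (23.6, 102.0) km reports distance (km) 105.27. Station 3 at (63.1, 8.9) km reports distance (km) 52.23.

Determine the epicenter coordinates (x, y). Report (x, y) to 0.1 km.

Circle about each station: (x + 2.2)² + (y + 31.8)² = 129.16²; (x − 23.6)² + (y − 102.0)² = 105.27²; (x − 63.1)² + (y − 8.9)² = 52.23².
Subtracting the Station 1 equation from the Station 2 and Station 3 equations removes the quadratic terms:
51.6 x + 267.6 y = 15545.41
130.6 x + 81.4 y = 16999.07
Solving the 2×2 system: x ≈ 106.8, y ≈ 37.5 km.
Check against Station 1 (with the unrounded x, y): √((x + 2.2)²+(y + 31.8)²) = 129.15 ≈ 129.16 km. ✓

(106.8, 37.5)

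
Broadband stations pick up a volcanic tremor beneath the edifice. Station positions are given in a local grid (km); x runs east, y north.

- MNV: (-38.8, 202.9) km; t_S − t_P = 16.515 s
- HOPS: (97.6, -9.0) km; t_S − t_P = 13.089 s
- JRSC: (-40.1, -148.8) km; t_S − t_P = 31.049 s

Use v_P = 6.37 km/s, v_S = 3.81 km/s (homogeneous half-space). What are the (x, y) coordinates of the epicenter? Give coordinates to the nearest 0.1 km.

90.7 km east, 114.9 km north

Distance from S−P lag: d = Δt · v_P v_S / (v_P − v_S) = Δt · (6.37·3.81)/(6.37−3.81) ≈ 9.4804·Δt.
So d_MNV = 156.57, d_HOPS = 124.09, d_JRSC = 294.36 km.
Circle about each station: (x + 38.8)² + (y − 202.9)² = 156.57²; (x − 97.6)² + (y + 9.0)² = 124.09²; (x + 40.1)² + (y + 148.8)² = 294.36².
Subtracting the MNV equation from the HOPS and JRSC equations removes the quadratic terms:
272.8 x − 423.8 y = -23951.25
-2.6 x − 703.4 y = -81058.04
Solving the 2×2 system: x ≈ 90.7, y ≈ 114.9 km.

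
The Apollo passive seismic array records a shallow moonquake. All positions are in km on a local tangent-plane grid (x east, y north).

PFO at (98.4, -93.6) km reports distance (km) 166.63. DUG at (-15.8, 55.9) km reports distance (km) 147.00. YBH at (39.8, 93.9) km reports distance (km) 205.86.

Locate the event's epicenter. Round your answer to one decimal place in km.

Circle about each station: (x − 98.4)² + (y + 93.6)² = 166.63²; (x + 15.8)² + (y − 55.9)² = 147.00²; (x − 39.8)² + (y − 93.9)² = 205.86².
Subtracting the PFO equation from the DUG and YBH equations removes the quadratic terms:
-228.4 x + 299.0 y = -8912.51
-117.2 x + 375.0 y = -22655.05
Solving the 2×2 system: x ≈ -67.8, y ≈ -81.6 km.

(-67.8, -81.6)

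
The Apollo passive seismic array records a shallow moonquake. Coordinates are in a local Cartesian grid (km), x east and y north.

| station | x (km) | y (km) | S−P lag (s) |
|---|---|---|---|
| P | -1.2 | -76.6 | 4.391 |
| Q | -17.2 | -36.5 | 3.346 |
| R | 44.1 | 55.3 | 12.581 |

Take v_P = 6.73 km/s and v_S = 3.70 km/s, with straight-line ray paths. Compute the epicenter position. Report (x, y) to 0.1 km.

x ≈ 9.7 km, y ≈ -42.2 km

Distance from S−P lag: d = Δt · v_P v_S / (v_P − v_S) = Δt · (6.73·3.70)/(6.73−3.70) ≈ 8.2182·Δt.
So d_P = 36.09, d_Q = 27.50, d_R = 103.39 km.
Circle about each station: (x + 1.2)² + (y + 76.6)² = 36.09²; (x + 17.2)² + (y + 36.5)² = 27.50²; (x − 44.1)² + (y − 55.3)² = 103.39².
Subtracting pairs of circle equations eliminates x²+y² and gives linear equations (the radical axes):
-32.0 x + 80.2 y = -3694.67
90.6 x + 263.8 y = -10253.10
Solving the 2×2 system: x ≈ 9.7, y ≈ -42.2 km.
Check against P (with the unrounded x, y): √((x + 1.2)²+(y + 76.6)²) = 36.09 ≈ 36.09 km. ✓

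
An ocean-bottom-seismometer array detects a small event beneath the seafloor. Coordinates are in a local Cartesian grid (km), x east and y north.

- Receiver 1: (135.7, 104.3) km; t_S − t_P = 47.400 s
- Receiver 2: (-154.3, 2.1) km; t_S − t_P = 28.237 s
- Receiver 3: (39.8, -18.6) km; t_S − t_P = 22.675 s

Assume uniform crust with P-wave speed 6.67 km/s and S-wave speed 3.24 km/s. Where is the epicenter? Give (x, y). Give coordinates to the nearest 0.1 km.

-41.9 km east, -135.8 km north

Distance from S−P lag: d = Δt · v_P v_S / (v_P − v_S) = Δt · (6.67·3.24)/(6.67−3.24) ≈ 6.3005·Δt.
So d_Receiver 1 = 298.64, d_Receiver 2 = 177.91, d_Receiver 3 = 142.86 km.
Circle about each station: (x − 135.7)² + (y − 104.3)² = 298.64²; (x + 154.3)² + (y − 2.1)² = 177.91²; (x − 39.8)² + (y + 18.6)² = 142.86².
Subtracting the Receiver 1 equation from the Receiver 2 and Receiver 3 equations removes the quadratic terms:
-580.0 x − 204.4 y = 52053.80
-191.8 x − 245.8 y = 41413.89
Solving the 2×2 system: x ≈ -41.9, y ≈ -135.8 km.
Check against Receiver 1 (with the unrounded x, y): √((x − 135.7)²+(y − 104.3)²) = 298.64 ≈ 298.64 km. ✓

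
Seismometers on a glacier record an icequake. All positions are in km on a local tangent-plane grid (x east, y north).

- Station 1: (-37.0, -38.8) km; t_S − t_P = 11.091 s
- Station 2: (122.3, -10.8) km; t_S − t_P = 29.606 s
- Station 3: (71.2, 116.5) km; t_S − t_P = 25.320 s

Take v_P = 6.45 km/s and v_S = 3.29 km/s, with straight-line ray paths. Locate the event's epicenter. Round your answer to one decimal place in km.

Distance from S−P lag: d = Δt · v_P v_S / (v_P − v_S) = Δt · (6.45·3.29)/(6.45−3.29) ≈ 6.7153·Δt.
So d_Station 1 = 74.48, d_Station 2 = 198.81, d_Station 3 = 170.03 km.
Circle about each station: (x + 37.0)² + (y + 38.8)² = 74.48²; (x − 122.3)² + (y + 10.8)² = 198.81²; (x − 71.2)² + (y − 116.5)² = 170.03².
Subtracting pairs of circle equations eliminates x²+y² and gives linear equations (the radical axes):
318.6 x + 56.0 y = -21778.66
216.4 x + 310.6 y = -7595.68
Solving the 2×2 system: x ≈ -73.0, y ≈ 26.4 km.

(-73.0, 26.4)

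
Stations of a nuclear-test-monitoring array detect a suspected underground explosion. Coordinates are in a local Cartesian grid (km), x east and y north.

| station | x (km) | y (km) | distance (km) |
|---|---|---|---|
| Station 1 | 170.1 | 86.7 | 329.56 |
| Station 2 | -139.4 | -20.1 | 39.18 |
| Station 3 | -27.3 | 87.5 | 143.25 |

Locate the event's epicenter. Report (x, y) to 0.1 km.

-152.0 km east, 17.0 km north

Circle about each station: (x − 170.1)² + (y − 86.7)² = 329.56²; (x + 139.4)² + (y + 20.1)² = 39.18²; (x + 27.3)² + (y − 87.5)² = 143.25².
Subtracting the Station 1 equation from the Station 2 and Station 3 equations removes the quadratic terms:
-619.0 x − 213.6 y = 90460.19
-394.8 x + 1.6 y = 60039.87
Solving the 2×2 system: x ≈ -152.0, y ≈ 17.0 km.
Check against Station 1 (with the unrounded x, y): √((x − 170.1)²+(y − 86.7)²) = 329.56 ≈ 329.56 km. ✓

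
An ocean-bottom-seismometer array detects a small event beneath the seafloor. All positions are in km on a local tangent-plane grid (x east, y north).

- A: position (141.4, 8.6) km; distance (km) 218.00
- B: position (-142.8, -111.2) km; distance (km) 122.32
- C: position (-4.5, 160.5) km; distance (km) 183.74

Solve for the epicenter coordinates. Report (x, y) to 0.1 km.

x ≈ -75.9 km, y ≈ -8.8 km

Circle about each station: (x − 141.4)² + (y − 8.6)² = 218.00²; (x + 142.8)² + (y + 111.2)² = 122.32²; (x + 4.5)² + (y − 160.5)² = 183.74².
Subtracting the A equation from the B and C equations removes the quadratic terms:
-568.4 x − 239.6 y = 45251.18
-291.8 x + 303.8 y = 19476.19
Solving the 2×2 system: x ≈ -75.9, y ≈ -8.8 km.
Check against A (with the unrounded x, y): √((x − 141.4)²+(y − 8.6)²) = 218.00 ≈ 218.00 km. ✓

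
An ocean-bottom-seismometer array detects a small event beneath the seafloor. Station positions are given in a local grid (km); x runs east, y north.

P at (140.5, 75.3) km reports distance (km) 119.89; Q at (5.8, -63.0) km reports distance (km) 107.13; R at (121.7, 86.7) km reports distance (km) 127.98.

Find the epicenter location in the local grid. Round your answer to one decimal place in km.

Circle about each station: (x − 140.5)² + (y − 75.3)² = 119.89²; (x − 5.8)² + (y + 63.0)² = 107.13²; (x − 121.7)² + (y − 86.7)² = 127.98².
Subtracting pairs of circle equations eliminates x²+y² and gives linear equations (the radical axes):
-269.4 x − 276.6 y = -18510.92
-37.6 x + 22.8 y = -5087.83
Solving the 2×2 system: x ≈ 110.6, y ≈ -40.8 km.

x ≈ 110.6 km, y ≈ -40.8 km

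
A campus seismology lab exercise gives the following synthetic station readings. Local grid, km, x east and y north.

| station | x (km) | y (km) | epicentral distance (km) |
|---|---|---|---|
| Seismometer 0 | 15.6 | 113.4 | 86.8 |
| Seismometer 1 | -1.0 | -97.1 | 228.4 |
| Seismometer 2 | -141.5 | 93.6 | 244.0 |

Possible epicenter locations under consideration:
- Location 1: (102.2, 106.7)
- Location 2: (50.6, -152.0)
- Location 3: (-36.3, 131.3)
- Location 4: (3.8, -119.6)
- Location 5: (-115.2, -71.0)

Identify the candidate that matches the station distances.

Location 1

For each candidate, compare |candidate − station| to the reported distance:
Location 1: residuals Seismometer 0 0.1, Seismometer 1 0.0, Seismometer 2 0.1 → max 0.1 km
Location 2: residuals Seismometer 0 180.9, Seismometer 1 153.1, Seismometer 2 67.8 → max 180.9 km
Location 3: residuals Seismometer 0 31.9, Seismometer 1 2.7, Seismometer 2 132.2 → max 132.2 km
Location 4: residuals Seismometer 0 146.5, Seismometer 1 205.4, Seismometer 2 14.0 → max 205.4 km
Location 5: residuals Seismometer 0 139.3, Seismometer 1 111.3, Seismometer 2 77.3 → max 139.3 km
Only Location 1 has all residuals ≈ 0.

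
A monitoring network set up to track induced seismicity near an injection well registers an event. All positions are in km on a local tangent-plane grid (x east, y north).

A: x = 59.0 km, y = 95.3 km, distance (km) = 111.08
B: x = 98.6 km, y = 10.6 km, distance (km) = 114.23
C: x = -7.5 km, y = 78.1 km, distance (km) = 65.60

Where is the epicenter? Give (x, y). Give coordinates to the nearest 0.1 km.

x ≈ -15.6 km, y ≈ 13.0 km

Circle about each station: (x − 59.0)² + (y − 95.3)² = 111.08²; (x − 98.6)² + (y − 10.6)² = 114.23²; (x + 7.5)² + (y − 78.1)² = 65.60².
Subtracting the A equation from the B and C equations removes the quadratic terms:
79.2 x − 169.4 y = -3438.50
-133.0 x − 34.4 y = 1628.18
Solving the 2×2 system: x ≈ -15.6, y ≈ 13.0 km.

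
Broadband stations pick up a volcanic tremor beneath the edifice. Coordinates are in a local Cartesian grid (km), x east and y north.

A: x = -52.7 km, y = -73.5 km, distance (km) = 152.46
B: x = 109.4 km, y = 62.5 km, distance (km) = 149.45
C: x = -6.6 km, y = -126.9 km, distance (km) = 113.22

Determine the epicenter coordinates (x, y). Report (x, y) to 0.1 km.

Circle about each station: (x + 52.7)² + (y + 73.5)² = 152.46²; (x − 109.4)² + (y − 62.5)² = 149.45²; (x + 6.6)² + (y + 126.9)² = 113.22².
Subtracting the A equation from the B and C equations removes the quadratic terms:
324.2 x + 272.0 y = 8603.82
92.2 x − 106.8 y = 18392.91
Solving the 2×2 system: x ≈ 99.2, y ≈ -86.6 km.

(99.2, -86.6)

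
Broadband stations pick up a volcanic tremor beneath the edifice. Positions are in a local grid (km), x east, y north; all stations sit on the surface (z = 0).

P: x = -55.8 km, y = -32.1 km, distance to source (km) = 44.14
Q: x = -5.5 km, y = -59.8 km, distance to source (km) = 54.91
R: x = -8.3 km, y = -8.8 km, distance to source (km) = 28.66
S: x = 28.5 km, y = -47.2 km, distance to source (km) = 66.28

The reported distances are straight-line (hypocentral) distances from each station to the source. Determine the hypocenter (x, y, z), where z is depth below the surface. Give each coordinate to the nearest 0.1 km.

Each station gives a sphere (x−x_i)² + (y−y_i)² + z² = d_i² (stations at z=0).
Subtracting the P sphere from Q and R: z² cancels, leaving linear equations in x and y:
100.6 x − 55.4 y = -1604.53
95.0 x + 46.6 y = -2870.78
Solving: x ≈ -23.496, y ≈ -13.704 km (keep extra digits for the depth step; rounded: -23.5, -13.7).
Then from the P sphere: z² = 44.14² − (x + 55.8)² − (y + 32.1)² with x = -23.496, y = -13.704, so z ≈ 23.799 ≈ 23.8 km.

x ≈ -23.5 km, y ≈ -13.7 km, depth ≈ 23.8 km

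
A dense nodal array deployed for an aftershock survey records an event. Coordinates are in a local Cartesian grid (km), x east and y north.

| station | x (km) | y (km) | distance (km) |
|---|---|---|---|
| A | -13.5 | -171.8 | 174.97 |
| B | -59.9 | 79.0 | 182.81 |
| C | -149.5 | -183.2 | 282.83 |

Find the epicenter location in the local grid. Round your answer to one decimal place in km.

87.6 km east, -29.0 km north

Circle about each station: (x + 13.5)² + (y + 171.8)² = 174.97²; (x + 59.9)² + (y − 79.0)² = 182.81²; (x + 149.5)² + (y + 183.2)² = 282.83².
Subtracting the A equation from the B and C equations removes the quadratic terms:
-92.8 x + 501.6 y = -22673.48
-272.0 x − 22.8 y = -23163.31
Solving the 2×2 system: x ≈ 87.6, y ≈ -29.0 km.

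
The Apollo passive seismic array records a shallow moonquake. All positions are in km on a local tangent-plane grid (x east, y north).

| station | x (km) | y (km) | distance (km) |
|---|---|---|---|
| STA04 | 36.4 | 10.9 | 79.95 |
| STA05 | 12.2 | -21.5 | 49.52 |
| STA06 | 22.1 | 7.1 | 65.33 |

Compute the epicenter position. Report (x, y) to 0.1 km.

-37.3 km east, -20.1 km north

Circle about each station: (x − 36.4)² + (y − 10.9)² = 79.95²; (x − 12.2)² + (y + 21.5)² = 49.52²; (x − 22.1)² + (y − 7.1)² = 65.33².
Subtracting the STA04 equation from the STA05 and STA06 equations removes the quadratic terms:
-48.4 x − 64.8 y = 3107.09
-28.6 x − 7.6 y = 1219.04
Solving the 2×2 system: x ≈ -37.3, y ≈ -20.1 km.
Check against STA04 (with the unrounded x, y): √((x − 36.4)²+(y − 10.9)²) = 79.94 ≈ 79.95 km. ✓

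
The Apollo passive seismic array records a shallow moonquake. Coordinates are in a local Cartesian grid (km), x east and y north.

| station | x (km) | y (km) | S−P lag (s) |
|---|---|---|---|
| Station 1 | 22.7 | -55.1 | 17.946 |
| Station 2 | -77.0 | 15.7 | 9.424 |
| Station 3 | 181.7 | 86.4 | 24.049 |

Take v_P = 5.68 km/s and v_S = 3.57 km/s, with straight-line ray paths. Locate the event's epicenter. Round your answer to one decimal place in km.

(-48.9, 101.8)

Distance from S−P lag: d = Δt · v_P v_S / (v_P − v_S) = Δt · (5.68·3.57)/(5.68−3.57) ≈ 9.6102·Δt.
So d_Station 1 = 172.47, d_Station 2 = 90.57, d_Station 3 = 231.12 km.
Circle about each station: (x − 22.7)² + (y + 55.1)² = 172.47²; (x + 77.0)² + (y − 15.7)² = 90.57²; (x − 181.7)² + (y − 86.4)² = 231.12².
Subtracting pairs of circle equations eliminates x²+y² and gives linear equations (the radical axes):
-199.4 x + 141.6 y = 24167.17
318.0 x + 283.0 y = 13258.00
Solving the 2×2 system: x ≈ -48.9, y ≈ 101.8 km.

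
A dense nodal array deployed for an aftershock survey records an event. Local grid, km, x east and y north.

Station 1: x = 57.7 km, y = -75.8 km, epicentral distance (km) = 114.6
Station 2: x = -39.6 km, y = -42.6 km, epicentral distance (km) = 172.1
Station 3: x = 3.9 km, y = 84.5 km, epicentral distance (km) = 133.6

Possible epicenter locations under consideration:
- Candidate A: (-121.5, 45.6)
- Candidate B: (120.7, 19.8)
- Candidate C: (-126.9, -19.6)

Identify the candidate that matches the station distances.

Candidate B

For each candidate, compare |candidate − station| to the reported distance:
Candidate A: residuals Station 1 101.8, Station 2 51.7, Station 3 2.3 → max 101.8 km
Candidate B: residuals Station 1 0.1, Station 2 0.1, Station 3 0.1 → max 0.1 km
Candidate C: residuals Station 1 78.4, Station 2 81.8, Station 3 33.6 → max 81.8 km
Only Candidate B has all residuals ≈ 0.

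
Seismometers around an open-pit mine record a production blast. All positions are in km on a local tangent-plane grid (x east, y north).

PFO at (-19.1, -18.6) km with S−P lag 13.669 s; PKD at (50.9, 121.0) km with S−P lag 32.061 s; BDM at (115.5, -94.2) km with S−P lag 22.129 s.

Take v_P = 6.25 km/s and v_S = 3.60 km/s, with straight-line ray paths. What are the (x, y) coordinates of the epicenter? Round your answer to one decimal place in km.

Distance from S−P lag: d = Δt · v_P v_S / (v_P − v_S) = Δt · (6.25·3.60)/(6.25−3.60) ≈ 8.4906·Δt.
So d_PFO = 116.06, d_PKD = 272.22, d_BDM = 187.89 km.
Circle about each station: (x + 19.1)² + (y + 18.6)² = 116.06²; (x − 50.9)² + (y − 121.0)² = 272.22²; (x − 115.5)² + (y + 94.2)² = 187.89².
Subtracting pairs of circle equations eliminates x²+y² and gives linear equations (the radical axes):
140.0 x + 279.2 y = -44112.76
269.2 x − 151.2 y = -329.61
Solving the 2×2 system: x ≈ -70.2, y ≈ -122.8 km.

-70.2 km east, -122.8 km north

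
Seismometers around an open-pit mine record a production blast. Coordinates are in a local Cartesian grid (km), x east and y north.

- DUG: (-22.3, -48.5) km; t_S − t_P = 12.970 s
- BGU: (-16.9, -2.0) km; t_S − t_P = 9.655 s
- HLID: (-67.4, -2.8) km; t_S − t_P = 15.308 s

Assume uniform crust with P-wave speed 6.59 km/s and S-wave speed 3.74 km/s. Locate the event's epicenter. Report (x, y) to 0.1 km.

Distance from S−P lag: d = Δt · v_P v_S / (v_P − v_S) = Δt · (6.59·3.74)/(6.59−3.74) ≈ 8.6479·Δt.
So d_DUG = 112.16, d_BGU = 83.50, d_HLID = 132.38 km.
Circle about each station: (x + 22.3)² + (y + 48.5)² = 112.16²; (x + 16.9)² + (y + 2.0)² = 83.50²; (x + 67.4)² + (y + 2.8)² = 132.38².
Subtracting the DUG equation from the BGU and HLID equations removes the quadratic terms:
10.8 x + 93.0 y = 3047.69
-90.2 x + 91.4 y = -3243.54
Solving the 2×2 system: x ≈ 61.9, y ≈ 25.6 km.
Check against DUG (with the unrounded x, y): √((x + 22.3)²+(y + 48.5)²) = 112.14 ≈ 112.16 km. ✓

(61.9, 25.6)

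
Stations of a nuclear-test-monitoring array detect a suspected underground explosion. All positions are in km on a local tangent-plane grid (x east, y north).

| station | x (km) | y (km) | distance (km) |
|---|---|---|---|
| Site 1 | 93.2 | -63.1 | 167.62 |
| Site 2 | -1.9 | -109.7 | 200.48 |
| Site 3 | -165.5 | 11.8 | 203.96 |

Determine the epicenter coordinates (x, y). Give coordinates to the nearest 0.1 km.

Circle about each station: (x − 93.2)² + (y + 63.1)² = 167.62²; (x + 1.9)² + (y + 109.7)² = 200.48²; (x + 165.5)² + (y − 11.8)² = 203.96².
Subtracting pairs of circle equations eliminates x²+y² and gives linear equations (the radical axes):
-190.2 x − 93.2 y = -12725.92
-517.4 x + 149.8 y = 1358.42
Solving the 2×2 system: x ≈ 23.2, y ≈ 89.2 km.
Check against Site 1 (with the unrounded x, y): √((x − 93.2)²+(y + 63.1)²) = 167.62 ≈ 167.62 km. ✓

x ≈ 23.2 km, y ≈ 89.2 km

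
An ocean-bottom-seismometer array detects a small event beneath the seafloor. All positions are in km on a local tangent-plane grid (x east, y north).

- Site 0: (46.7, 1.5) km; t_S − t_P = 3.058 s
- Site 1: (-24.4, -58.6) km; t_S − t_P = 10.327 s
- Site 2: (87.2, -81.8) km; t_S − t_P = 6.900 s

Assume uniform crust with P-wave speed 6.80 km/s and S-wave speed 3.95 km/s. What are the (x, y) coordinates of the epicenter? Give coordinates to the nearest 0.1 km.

(65.2, -20.6)

Distance from S−P lag: d = Δt · v_P v_S / (v_P − v_S) = Δt · (6.80·3.95)/(6.80−3.95) ≈ 9.4246·Δt.
So d_Site 0 = 28.82, d_Site 1 = 97.33, d_Site 2 = 65.03 km.
Circle about each station: (x − 46.7)² + (y − 1.5)² = 28.82²; (x + 24.4)² + (y + 58.6)² = 97.33²; (x − 87.2)² + (y + 81.8)² = 65.03².
Subtracting the Site 0 equation from the Site 1 and Site 2 equations removes the quadratic terms:
-142.2 x − 120.2 y = -6796.36
81.0 x − 166.6 y = 8713.63
Solving the 2×2 system: x ≈ 65.2, y ≈ -20.6 km.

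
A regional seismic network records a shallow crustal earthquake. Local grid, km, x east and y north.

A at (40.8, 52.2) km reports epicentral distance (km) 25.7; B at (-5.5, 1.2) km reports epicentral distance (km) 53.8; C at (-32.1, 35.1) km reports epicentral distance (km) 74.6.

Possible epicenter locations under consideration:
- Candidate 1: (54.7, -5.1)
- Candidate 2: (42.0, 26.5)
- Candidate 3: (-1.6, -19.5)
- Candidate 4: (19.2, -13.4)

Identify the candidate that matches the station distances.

For each candidate, compare |candidate − station| to the reported distance:
Candidate 1: residuals A 33.3, B 6.7, C 21.1 → max 33.3 km
Candidate 2: residuals A 0.0, B 0.0, C 0.0 → max 0.0 km
Candidate 3: residuals A 57.6, B 32.7, C 12.1 → max 57.6 km
Candidate 4: residuals A 43.4, B 25.1, C 4.0 → max 43.4 km
Only Candidate 2 has all residuals ≈ 0.

Candidate 2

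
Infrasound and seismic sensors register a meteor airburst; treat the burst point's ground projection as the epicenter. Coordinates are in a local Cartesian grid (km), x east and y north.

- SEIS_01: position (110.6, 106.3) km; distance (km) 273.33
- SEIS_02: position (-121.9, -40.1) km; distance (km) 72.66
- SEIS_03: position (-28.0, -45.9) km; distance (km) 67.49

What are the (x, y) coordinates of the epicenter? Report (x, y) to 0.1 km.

Circle about each station: (x − 110.6)² + (y − 106.3)² = 273.33²; (x + 121.9)² + (y + 40.1)² = 72.66²; (x + 28.0)² + (y + 45.9)² = 67.49².
Subtracting pairs of circle equations eliminates x²+y² and gives linear equations (the radical axes):
-465.0 x − 292.8 y = 62365.38
-277.2 x − 304.4 y = 49513.15
Solving the 2×2 system: x ≈ -74.3, y ≈ -95.0 km.

(-74.3, -95.0)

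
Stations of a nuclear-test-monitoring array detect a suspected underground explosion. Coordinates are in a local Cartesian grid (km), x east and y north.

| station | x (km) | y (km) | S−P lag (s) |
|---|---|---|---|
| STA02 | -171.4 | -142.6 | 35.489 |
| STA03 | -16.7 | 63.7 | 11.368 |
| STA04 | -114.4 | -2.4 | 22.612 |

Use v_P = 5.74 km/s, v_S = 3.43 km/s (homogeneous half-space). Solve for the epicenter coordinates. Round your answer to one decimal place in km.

x ≈ 75.1 km, y ≈ 32.7 km

Distance from S−P lag: d = Δt · v_P v_S / (v_P − v_S) = Δt · (5.74·3.43)/(5.74−3.43) ≈ 8.5230·Δt.
So d_STA02 = 302.47, d_STA03 = 96.89, d_STA04 = 192.72 km.
Circle about each station: (x + 171.4)² + (y + 142.6)² = 302.47²; (x + 16.7)² + (y − 63.7)² = 96.89²; (x + 114.4)² + (y + 2.4)² = 192.72².
Subtracting pairs of circle equations eliminates x²+y² and gives linear equations (the radical axes):
309.4 x + 412.6 y = 36724.29
114.0 x + 280.4 y = 17727.50
Solving the 2×2 system: x ≈ 75.1, y ≈ 32.7 km.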